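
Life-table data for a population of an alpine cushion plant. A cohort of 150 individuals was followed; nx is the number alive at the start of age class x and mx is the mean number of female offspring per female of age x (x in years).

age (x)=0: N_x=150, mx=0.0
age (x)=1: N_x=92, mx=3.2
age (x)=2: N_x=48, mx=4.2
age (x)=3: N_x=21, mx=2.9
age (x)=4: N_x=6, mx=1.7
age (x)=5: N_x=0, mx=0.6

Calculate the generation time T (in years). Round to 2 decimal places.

1.62

lx = nx/n0 = nx/150: 1, 0.61333…, 0.32, 0.14, 0.04, 0
lx·mx: 0, 1.962667…, 1.344, 0.406, 0.068, 0 → R0 = 3.780667…
x·lx·mx: 0, 1.962667…, 2.688, 1.218, 0.272, 0 → Σ = 6.140667…
T = 6.140667… / 3.780667… = 1.624229… → 1.62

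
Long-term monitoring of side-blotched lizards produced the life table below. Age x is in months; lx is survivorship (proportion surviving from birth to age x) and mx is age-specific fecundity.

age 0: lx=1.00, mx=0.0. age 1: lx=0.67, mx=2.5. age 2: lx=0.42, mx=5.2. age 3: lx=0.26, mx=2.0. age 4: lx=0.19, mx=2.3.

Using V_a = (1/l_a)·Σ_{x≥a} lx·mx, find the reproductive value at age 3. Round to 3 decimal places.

3.681

lx·mx for x ≥ 3: 0.52, 0.437 → sum = 0.957
V_3 = 0.957 / l_3 = 0.957 / 0.26 = 3.680769… → 3.681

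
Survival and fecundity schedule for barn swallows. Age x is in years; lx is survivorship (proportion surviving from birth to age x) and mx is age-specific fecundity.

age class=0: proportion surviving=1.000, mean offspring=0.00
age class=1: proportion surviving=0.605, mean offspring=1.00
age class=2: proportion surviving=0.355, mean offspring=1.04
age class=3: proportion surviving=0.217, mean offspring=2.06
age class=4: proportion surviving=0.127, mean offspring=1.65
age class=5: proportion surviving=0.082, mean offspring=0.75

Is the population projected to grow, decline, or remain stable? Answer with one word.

R0 = Σ lx·mx = 0 + 0.605 + 0.3692 + 0.44702 + 0.20955 + 0.0615 = 1.69227
R0 > 1, so the population is growing.

growing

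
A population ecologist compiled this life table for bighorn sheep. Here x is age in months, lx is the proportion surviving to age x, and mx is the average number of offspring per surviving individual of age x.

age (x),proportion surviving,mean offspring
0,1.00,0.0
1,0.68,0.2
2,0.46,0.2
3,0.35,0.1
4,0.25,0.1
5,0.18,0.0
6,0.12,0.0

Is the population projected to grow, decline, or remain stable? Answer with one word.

R0 = Σ lx·mx = 0 + 0.136 + 0.092 + 0.035 + 0.025 + 0 + 0 = 0.288
R0 < 1, so the population is declining.

declining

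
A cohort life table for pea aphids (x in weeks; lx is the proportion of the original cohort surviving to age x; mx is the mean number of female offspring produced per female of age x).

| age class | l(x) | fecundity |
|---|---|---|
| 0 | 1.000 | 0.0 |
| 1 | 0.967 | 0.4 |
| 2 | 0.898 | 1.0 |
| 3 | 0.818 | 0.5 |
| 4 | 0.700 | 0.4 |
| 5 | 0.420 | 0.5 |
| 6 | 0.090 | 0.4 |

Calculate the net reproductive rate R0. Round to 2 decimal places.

2.22

lx·mx by age: 0, 0.3868, 0.898, 0.409, 0.28, 0.21, 0.036
R0 = Σ lx·mx = 2.2198 → 2.22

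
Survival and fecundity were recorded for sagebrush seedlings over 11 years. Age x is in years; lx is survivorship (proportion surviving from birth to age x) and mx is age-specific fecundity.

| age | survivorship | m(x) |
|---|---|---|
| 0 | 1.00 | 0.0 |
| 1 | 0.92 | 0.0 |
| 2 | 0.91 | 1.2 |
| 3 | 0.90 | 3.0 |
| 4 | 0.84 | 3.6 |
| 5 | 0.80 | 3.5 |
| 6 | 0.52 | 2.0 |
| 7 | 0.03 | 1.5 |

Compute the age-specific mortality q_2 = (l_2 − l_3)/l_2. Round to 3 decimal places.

q_2 = (l_2 − l_3) / l_2 = (0.91 − 0.9) / 0.91
     = 0.01 / 0.91 = 0.010989… → 0.011

0.011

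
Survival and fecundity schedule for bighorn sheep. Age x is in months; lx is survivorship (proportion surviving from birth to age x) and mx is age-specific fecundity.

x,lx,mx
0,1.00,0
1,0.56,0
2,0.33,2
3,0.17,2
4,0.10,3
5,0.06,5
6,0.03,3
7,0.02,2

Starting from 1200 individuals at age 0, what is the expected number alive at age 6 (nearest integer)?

36

Expected survivors = N0 · l_6 = 1200 × 0.03 = 36 → 36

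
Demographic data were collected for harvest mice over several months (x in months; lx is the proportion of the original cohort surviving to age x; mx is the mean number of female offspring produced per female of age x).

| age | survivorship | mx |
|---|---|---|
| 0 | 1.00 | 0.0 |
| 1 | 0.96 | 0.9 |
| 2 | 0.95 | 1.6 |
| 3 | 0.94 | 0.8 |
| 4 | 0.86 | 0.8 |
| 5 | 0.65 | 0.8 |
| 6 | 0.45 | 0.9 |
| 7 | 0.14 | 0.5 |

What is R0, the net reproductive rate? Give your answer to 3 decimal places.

lx·mx by age: 0, 0.864, 1.52, 0.752, 0.688, 0.52, 0.405, 0.07
R0 = Σ lx·mx = 4.819 → 4.819

4.819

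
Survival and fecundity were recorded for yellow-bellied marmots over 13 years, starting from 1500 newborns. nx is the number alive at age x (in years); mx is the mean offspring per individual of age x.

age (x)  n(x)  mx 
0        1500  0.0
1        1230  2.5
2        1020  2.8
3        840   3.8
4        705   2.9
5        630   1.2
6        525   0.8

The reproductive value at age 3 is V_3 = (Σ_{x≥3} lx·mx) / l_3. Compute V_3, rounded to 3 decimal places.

7.634

lx = nx/n0 = nx/1500: 1, 0.82, 0.68, 0.56, 0.47, 0.42, 0.35
lx·mx for x ≥ 3: 2.128, 1.363, 0.504, 0.28 → sum = 4.275
V_3 = 4.275 / l_3 = 4.275 / 0.56 = 7.633929… → 7.634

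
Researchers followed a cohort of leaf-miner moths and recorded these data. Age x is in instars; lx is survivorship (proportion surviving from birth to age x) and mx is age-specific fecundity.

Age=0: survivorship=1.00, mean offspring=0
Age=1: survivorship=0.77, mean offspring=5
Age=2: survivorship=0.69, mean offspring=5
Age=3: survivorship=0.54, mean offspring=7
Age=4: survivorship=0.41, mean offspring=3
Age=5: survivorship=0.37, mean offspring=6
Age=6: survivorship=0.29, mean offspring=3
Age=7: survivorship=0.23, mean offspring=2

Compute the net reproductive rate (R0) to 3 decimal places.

lx·mx by age: 0, 3.85, 3.45, 3.78, 1.23, 2.22, 0.87, 0.46
R0 = Σ lx·mx = 15.86 → 15.860

15.860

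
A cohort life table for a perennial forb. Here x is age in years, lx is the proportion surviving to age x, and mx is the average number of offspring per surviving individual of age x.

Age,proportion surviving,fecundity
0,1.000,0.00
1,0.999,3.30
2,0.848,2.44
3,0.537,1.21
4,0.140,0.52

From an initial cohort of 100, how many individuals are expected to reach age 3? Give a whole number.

54

Expected survivors = N0 · l_3 = 100 × 0.537 = 53.7 → 54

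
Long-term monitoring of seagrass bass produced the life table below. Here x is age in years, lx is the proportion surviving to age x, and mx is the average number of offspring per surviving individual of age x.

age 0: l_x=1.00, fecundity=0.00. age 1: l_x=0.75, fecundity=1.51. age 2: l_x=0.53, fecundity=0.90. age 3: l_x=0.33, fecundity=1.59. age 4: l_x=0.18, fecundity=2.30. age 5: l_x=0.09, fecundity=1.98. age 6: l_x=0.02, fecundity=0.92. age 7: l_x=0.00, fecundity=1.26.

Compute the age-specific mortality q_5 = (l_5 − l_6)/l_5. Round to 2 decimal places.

q_5 = (l_5 − l_6) / l_5 = (0.09 − 0.02) / 0.09
     = 0.07 / 0.09 = 0.777778… → 0.78

0.78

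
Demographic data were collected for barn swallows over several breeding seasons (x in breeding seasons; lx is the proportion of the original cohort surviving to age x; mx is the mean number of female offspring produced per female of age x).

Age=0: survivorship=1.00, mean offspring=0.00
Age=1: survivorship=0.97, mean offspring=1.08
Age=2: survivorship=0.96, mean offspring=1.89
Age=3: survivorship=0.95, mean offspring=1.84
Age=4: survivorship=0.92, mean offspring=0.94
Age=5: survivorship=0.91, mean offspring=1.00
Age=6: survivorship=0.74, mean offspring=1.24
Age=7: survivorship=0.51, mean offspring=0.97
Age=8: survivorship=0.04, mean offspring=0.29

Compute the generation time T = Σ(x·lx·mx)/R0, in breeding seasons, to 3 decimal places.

lx·mx: 0, 1.0476, 1.8144, 1.748, 0.8648, 0.91, 0.9176, 0.4947, 0.0116 → R0 = 7.8087
x·lx·mx: 0, 1.0476, 3.6288, 5.244, 3.4592, 4.55, 5.5056, 3.4629, 0.0928 → Σ = 26.9909
T = 26.9909 / 7.8087 = 3.456516… → 3.457

3.457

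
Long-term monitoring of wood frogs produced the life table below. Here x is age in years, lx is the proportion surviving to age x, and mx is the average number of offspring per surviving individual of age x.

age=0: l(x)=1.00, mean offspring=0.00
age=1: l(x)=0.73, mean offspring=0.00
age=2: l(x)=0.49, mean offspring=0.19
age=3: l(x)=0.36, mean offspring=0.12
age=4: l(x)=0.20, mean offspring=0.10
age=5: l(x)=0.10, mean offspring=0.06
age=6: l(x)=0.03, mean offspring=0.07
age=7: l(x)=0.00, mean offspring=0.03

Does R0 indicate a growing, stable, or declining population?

R0 = Σ lx·mx = 0 + 0 + 0.0931 + 0.0432 + 0.02 + 0.006 + 0.0021 + 0 = 0.1644
R0 < 1, so the population is declining.

declining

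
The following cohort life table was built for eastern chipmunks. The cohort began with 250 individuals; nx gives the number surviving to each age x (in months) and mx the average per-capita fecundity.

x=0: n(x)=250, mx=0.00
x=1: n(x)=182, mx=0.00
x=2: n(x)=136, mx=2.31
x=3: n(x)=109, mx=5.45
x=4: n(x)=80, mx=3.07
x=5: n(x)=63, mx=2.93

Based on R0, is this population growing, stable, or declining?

lx = nx/n0 = nx/250: 1, 0.728, 0.544, 0.436, 0.32, 0.252
R0 = Σ lx·mx = 0 + 0 + 1.25664 + 2.3762 + 0.9824 + 0.73836 = 5.3536
R0 > 1, so the population is growing.

growing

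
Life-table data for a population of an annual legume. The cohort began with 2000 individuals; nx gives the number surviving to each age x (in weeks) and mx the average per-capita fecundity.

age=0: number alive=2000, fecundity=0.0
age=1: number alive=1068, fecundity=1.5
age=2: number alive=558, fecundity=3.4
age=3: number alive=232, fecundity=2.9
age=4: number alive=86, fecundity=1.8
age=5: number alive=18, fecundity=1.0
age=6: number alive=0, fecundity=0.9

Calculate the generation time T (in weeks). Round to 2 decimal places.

lx = nx/n0 = nx/2000: 1, 0.534, 0.279, 0.116, 0.043, 0.009, 0
lx·mx: 0, 0.801, 0.9486, 0.3364, 0.0774, 0.009, 0 → R0 = 2.1724
x·lx·mx: 0, 0.801, 1.8972, 1.0092, 0.3096, 0.045, 0 → Σ = 4.062
T = 4.062 / 2.1724 = 1.869821… → 1.87

1.87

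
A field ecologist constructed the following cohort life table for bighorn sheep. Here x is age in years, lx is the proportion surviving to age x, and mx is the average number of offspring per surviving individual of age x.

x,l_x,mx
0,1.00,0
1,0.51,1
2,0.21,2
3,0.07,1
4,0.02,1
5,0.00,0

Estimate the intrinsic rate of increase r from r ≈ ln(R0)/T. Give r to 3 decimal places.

R0 = Σ lx·mx = 0 + 0.51 + 0.42 + 0.07 + 0.02 + 0 = 1.02
Σ x·lx·mx = 1.64; T = 1.64/1.02 = 1.60784…
r ≈ ln(R0)/T = ln(1.02)/1.60784… = 0.01232… → 0.012

0.012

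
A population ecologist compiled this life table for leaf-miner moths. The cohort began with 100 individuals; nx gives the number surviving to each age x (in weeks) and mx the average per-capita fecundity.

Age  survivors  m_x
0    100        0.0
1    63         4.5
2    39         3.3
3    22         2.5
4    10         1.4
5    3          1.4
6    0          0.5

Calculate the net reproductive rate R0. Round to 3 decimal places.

4.854

lx = nx/n0 = nx/100: 1, 0.63, 0.39, 0.22, 0.1, 0.03, 0
lx·mx by age: 0, 2.835, 1.287, 0.55, 0.14, 0.042, 0
R0 = Σ lx·mx = 4.854 → 4.854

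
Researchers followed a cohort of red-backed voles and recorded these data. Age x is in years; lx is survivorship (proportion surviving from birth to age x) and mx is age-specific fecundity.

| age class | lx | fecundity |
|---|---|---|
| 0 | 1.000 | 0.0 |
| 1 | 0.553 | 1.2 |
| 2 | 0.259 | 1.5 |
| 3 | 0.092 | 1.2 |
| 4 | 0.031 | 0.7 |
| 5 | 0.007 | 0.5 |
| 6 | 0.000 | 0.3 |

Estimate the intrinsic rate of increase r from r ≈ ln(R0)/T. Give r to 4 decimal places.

0.1089

R0 = Σ lx·mx = 0 + 0.6636 + 0.3885 + 0.1104 + 0.0217 + 0.0035 + 0 = 1.1877
Σ x·lx·mx = 1.8761; T = 1.8761/1.1877 = 1.57961…
r ≈ ln(R0)/T = ln(1.1877)/1.57961… = 0.1089… → 0.1089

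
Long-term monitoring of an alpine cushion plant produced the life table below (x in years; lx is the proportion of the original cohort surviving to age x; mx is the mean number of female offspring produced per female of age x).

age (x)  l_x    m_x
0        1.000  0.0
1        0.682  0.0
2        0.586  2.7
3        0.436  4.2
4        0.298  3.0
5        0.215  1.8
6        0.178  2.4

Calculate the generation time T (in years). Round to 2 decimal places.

lx·mx: 0, 0, 1.5822, 1.8312, 0.894, 0.387, 0.4272 → R0 = 5.1216
x·lx·mx: 0, 0, 3.1644, 5.4936, 3.576, 1.935, 2.5632 → Σ = 16.7322
T = 16.7322 / 5.1216 = 3.266987… → 3.27

3.27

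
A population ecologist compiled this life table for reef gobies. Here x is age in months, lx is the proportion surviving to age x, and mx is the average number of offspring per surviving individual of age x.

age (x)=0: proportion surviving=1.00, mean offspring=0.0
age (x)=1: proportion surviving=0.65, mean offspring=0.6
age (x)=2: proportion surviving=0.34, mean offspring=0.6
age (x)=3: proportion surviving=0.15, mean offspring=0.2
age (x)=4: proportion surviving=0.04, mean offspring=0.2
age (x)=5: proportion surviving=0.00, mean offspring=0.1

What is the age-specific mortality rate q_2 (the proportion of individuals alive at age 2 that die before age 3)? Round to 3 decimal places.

q_2 = (l_2 − l_3) / l_2 = (0.34 − 0.15) / 0.34
     = 0.19 / 0.34 = 0.558824… → 0.559

0.559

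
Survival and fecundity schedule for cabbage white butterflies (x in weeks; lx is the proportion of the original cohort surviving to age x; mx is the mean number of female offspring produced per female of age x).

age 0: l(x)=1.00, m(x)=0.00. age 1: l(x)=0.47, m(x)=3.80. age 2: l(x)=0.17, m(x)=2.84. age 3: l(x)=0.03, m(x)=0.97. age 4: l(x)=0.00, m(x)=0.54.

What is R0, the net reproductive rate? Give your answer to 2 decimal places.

2.30

lx·mx by age: 0, 1.786, 0.4828, 0.0291, 0
R0 = Σ lx·mx = 2.2979 → 2.30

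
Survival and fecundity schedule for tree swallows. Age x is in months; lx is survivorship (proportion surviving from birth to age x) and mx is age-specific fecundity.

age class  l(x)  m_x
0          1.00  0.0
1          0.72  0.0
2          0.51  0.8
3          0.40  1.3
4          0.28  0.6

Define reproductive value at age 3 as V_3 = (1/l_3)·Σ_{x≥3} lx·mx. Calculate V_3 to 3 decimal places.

lx·mx for x ≥ 3: 0.52, 0.168 → sum = 0.688
V_3 = 0.688 / l_3 = 0.688 / 0.4 = 1.72 → 1.720

1.720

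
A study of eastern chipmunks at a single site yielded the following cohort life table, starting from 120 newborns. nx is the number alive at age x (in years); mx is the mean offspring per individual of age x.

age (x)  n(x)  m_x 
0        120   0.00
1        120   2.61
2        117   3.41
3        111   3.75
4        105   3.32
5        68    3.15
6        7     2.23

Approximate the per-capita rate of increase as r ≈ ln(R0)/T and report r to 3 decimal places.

0.921

lx = nx/n0 = nx/120: 1, 1, 0.975, 0.925, 0.875, 0.56667…, 0.05833…
R0 = Σ lx·mx = 0 + 2.61 + 3.32475 + 3.46875 + 2.905 + 1.785… + 0.13008… = 14.223583…
Σ x·lx·mx = 40.99125…; T = 40.99125…/14.223583… = 2.88192…
r ≈ ln(R0)/T = ln(14.223583…)/2.88192… = 0.92123… → 0.921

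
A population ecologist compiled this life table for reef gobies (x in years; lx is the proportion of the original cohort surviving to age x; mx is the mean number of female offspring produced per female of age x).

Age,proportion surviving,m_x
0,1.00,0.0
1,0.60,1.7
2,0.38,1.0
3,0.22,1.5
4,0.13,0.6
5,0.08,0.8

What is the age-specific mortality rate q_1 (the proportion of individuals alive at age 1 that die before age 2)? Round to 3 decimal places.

0.367

q_1 = (l_1 − l_2) / l_1 = (0.6 − 0.38) / 0.6
     = 0.22 / 0.6 = 0.366667… → 0.367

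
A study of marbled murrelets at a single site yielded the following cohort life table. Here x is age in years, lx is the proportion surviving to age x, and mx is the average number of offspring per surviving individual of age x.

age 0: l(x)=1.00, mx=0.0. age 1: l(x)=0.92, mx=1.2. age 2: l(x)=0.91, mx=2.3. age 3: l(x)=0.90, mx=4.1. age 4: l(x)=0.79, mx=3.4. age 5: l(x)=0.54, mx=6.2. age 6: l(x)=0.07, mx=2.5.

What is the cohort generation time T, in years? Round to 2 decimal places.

3.43

lx·mx: 0, 1.104, 2.093, 3.69, 2.686, 3.348, 0.175 → R0 = 13.096
x·lx·mx: 0, 1.104, 4.186, 11.07, 10.744, 16.74, 1.05 → Σ = 44.894
T = 44.894 / 13.096 = 3.42807… → 3.43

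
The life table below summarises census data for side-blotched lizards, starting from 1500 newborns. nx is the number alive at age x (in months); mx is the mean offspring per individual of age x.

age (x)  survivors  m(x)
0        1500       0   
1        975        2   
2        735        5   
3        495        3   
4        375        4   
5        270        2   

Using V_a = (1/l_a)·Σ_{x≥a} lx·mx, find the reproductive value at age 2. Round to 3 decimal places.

9.796

lx = nx/n0 = nx/1500: 1, 0.65, 0.49, 0.33, 0.25, 0.18
lx·mx for x ≥ 2: 2.45, 0.99, 1, 0.36 → sum = 4.8
V_2 = 4.8 / l_2 = 4.8 / 0.49 = 9.795918… → 9.796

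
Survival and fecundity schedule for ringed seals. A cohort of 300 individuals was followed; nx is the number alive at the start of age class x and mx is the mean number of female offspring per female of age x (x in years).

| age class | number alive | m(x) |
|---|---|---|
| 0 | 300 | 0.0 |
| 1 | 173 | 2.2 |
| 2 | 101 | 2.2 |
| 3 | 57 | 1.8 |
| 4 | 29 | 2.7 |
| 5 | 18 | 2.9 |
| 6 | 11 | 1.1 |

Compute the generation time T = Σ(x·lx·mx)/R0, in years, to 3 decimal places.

lx = nx/n0 = nx/300: 1, 0.57667…, 0.33667…, 0.19, 0.09667…, 0.06, 0.03667…
lx·mx: 0, 1.268667…, 0.740667…, 0.342, 0.261…, 0.174, 0.040333… → R0 = 2.826667…
x·lx·mx: 0, 1.268667…, 1.481333…, 1.026, 1.044…, 0.87, 0.242… → Σ = 5.932…
T = 5.932… / 2.826667… = 2.098585… → 2.099

2.099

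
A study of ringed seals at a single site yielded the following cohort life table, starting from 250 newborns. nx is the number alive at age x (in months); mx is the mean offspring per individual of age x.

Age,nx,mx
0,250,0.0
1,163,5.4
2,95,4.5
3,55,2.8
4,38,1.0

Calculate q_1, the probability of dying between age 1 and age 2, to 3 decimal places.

lx = nx/n0 = nx/250: 1, 0.652, 0.38, 0.22, 0.152
q_1 = (l_1 − l_2) / l_1 = (0.652 − 0.38) / 0.652
     = 0.272 / 0.652 = 0.417178… → 0.417

0.417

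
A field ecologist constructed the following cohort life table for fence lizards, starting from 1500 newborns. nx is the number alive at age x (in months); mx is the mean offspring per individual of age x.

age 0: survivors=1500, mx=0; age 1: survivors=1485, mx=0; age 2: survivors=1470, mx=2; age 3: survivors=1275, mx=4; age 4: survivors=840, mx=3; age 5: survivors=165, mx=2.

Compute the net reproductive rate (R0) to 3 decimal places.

7.260

lx = nx/n0 = nx/1500: 1, 0.99, 0.98, 0.85, 0.56, 0.11
lx·mx by age: 0, 0, 1.96, 3.4, 1.68, 0.22
R0 = Σ lx·mx = 7.26 → 7.260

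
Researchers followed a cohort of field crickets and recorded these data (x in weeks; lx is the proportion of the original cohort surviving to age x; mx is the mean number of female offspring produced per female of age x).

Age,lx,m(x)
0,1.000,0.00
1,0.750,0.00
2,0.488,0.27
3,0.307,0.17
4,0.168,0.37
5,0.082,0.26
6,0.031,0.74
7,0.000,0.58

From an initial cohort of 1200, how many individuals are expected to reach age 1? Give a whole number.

Expected survivors = N0 · l_1 = 1200 × 0.750 = 900 → 900

900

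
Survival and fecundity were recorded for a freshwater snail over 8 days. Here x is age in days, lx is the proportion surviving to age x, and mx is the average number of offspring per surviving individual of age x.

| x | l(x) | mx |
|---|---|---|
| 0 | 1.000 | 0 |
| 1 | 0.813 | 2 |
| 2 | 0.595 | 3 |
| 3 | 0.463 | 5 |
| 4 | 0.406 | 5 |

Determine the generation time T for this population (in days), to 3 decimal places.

2.612

lx·mx: 0, 1.626, 1.785, 2.315, 2.03 → R0 = 7.756
x·lx·mx: 0, 1.626, 3.57, 6.945, 8.12 → Σ = 20.261
T = 20.261 / 7.756 = 2.6123… → 2.612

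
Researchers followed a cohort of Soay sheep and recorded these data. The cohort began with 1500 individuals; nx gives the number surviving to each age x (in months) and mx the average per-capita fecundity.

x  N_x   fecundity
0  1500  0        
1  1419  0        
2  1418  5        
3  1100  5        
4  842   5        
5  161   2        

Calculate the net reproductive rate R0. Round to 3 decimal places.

lx = nx/n0 = nx/1500: 1, 0.946, 0.94533…, 0.73333…, 0.56133…, 0.10733…
lx·mx by age: 0, 0, 4.726667…, 3.666667…, 2.806667…, 0.214667…
R0 = Σ lx·mx = 11.414667… → 11.415

11.415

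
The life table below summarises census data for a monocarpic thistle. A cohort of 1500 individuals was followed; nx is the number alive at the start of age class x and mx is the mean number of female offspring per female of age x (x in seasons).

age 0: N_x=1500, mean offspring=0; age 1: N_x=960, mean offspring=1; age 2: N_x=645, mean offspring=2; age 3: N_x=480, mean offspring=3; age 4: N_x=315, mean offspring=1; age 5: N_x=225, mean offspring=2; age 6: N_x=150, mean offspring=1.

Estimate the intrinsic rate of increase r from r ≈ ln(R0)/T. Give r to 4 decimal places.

lx = nx/n0 = nx/1500: 1, 0.64, 0.43, 0.32, 0.21, 0.15, 0.1
R0 = Σ lx·mx = 0 + 0.64 + 0.86 + 0.96 + 0.21 + 0.3 + 0.1 = 3.07
Σ x·lx·mx = 8.18; T = 8.18/3.07 = 2.6645…
r ≈ ln(R0)/T = ln(3.07)/2.6645… = 0.420972… → 0.4210

0.4210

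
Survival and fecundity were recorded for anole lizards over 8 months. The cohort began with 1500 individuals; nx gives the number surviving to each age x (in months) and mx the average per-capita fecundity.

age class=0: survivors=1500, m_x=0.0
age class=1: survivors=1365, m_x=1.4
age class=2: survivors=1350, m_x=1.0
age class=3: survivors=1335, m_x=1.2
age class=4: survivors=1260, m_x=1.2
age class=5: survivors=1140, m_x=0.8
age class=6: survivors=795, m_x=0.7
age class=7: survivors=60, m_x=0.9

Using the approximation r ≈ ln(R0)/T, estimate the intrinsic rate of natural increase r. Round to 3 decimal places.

0.553

lx = nx/n0 = nx/1500: 1, 0.91, 0.9, 0.89, 0.84, 0.76, 0.53, 0.04
R0 = Σ lx·mx = 0 + 1.274 + 0.9 + 1.068 + 1.008 + 0.608 + 0.371 + 0.036 = 5.265
Σ x·lx·mx = 15.828; T = 15.828/5.265 = 3.00627…
r ≈ ln(R0)/T = ln(5.265)/3.00627… = 0.55254… → 0.553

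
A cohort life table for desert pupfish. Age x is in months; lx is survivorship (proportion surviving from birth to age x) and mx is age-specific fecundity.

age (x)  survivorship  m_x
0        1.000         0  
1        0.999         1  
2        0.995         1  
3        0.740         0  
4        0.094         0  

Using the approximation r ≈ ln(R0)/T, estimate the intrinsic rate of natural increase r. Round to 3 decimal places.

R0 = Σ lx·mx = 0 + 0.999 + 0.995 + 0 + 0 = 1.994
Σ x·lx·mx = 2.989; T = 2.989/1.994 = 1.499…
r ≈ ln(R0)/T = ln(1.994)/1.499… = 0.4604… → 0.460

0.460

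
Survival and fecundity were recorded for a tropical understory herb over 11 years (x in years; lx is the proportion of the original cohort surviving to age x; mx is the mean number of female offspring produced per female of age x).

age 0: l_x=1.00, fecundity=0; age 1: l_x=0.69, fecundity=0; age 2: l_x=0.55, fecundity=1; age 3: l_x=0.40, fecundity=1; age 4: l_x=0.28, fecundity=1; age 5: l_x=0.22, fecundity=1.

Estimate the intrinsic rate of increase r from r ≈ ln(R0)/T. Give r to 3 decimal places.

R0 = Σ lx·mx = 0 + 0 + 0.55 + 0.4 + 0.28 + 0.22 = 1.45
Σ x·lx·mx = 4.52; T = 4.52/1.45 = 3.11724…
r ≈ ln(R0)/T = ln(1.45)/3.11724… = 0.1192… → 0.119

0.119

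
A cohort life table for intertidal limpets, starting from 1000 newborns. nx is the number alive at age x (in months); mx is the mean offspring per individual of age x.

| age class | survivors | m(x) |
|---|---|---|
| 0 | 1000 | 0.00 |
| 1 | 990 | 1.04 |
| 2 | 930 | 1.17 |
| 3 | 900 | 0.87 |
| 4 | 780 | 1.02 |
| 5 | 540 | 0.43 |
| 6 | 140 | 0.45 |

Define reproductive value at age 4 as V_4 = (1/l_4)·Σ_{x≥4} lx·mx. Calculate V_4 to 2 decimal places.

1.40

lx = nx/n0 = nx/1000: 1, 0.99, 0.93, 0.9, 0.78, 0.54, 0.14
lx·mx for x ≥ 4: 0.7956, 0.2322, 0.063 → sum = 1.0908
V_4 = 1.0908 / l_4 = 1.0908 / 0.78 = 1.398462… → 1.40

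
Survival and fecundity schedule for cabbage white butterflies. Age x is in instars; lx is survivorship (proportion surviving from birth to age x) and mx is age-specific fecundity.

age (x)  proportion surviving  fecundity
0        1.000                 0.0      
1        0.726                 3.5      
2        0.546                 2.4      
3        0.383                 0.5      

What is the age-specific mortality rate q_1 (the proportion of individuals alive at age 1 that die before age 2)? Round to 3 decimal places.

q_1 = (l_1 − l_2) / l_1 = (0.726 − 0.546) / 0.726
     = 0.18 / 0.726 = 0.247934… → 0.248

0.248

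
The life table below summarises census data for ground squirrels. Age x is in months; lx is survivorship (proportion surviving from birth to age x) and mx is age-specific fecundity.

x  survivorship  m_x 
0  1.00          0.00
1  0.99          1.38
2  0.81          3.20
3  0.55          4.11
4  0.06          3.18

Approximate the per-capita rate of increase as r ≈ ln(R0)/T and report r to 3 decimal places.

0.845

R0 = Σ lx·mx = 0 + 1.3662 + 2.592 + 2.2605 + 0.1908 = 6.4095
Σ x·lx·mx = 14.0949; T = 14.0949/6.4095 = 2.19906…
r ≈ ln(R0)/T = ln(6.4095)/2.19906… = 0.84481… → 0.845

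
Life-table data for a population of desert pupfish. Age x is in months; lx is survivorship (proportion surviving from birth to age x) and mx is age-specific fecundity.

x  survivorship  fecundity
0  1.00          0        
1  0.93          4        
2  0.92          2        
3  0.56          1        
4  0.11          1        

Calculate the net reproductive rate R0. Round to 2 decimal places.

lx·mx by age: 0, 3.72, 1.84, 0.56, 0.11
R0 = Σ lx·mx = 6.23 → 6.23

6.23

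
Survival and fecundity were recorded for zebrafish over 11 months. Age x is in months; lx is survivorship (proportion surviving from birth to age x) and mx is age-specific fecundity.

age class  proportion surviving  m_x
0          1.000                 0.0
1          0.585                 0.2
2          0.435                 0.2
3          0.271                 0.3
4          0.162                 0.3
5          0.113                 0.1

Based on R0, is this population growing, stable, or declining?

R0 = Σ lx·mx = 0 + 0.117 + 0.087 + 0.0813 + 0.0486 + 0.0113 = 0.3452
R0 < 1, so the population is declining.

declining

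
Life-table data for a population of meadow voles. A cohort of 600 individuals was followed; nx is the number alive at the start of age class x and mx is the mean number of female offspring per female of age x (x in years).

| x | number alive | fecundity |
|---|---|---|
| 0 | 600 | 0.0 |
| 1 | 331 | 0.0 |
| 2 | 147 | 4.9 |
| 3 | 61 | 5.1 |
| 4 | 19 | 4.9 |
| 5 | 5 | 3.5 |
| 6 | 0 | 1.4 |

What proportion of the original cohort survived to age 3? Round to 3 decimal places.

0.102

l_3 = n_3/n_0 = 61/600 = 0.101667… → 0.102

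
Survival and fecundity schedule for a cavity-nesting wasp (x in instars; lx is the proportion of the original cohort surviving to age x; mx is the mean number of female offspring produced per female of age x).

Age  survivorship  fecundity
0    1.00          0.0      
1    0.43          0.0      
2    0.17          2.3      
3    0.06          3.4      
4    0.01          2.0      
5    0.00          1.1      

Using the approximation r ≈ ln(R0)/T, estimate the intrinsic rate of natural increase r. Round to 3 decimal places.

-0.203

R0 = Σ lx·mx = 0 + 0 + 0.391 + 0.204 + 0.02 + 0 = 0.615
Σ x·lx·mx = 1.474; T = 1.474/0.615 = 2.39675…
r ≈ ln(R0)/T = ln(0.615)/2.39675… = -0.20283… → -0.203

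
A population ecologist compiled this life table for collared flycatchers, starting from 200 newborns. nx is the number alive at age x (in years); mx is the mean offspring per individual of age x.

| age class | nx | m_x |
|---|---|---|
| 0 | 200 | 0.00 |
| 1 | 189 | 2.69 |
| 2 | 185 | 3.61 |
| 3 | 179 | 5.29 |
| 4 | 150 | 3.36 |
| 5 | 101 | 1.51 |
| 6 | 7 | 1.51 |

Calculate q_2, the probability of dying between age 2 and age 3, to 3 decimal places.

lx = nx/n0 = nx/200: 1, 0.945, 0.925, 0.895, 0.75, 0.505, 0.035
q_2 = (l_2 − l_3) / l_2 = (0.925 − 0.895) / 0.925
     = 0.03 / 0.925 = 0.032432… → 0.032

0.032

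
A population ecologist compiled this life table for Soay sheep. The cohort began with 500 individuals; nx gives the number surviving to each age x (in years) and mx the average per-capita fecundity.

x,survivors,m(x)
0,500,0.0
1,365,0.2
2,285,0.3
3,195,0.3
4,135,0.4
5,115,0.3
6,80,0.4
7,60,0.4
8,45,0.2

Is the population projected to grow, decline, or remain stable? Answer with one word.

declining

lx = nx/n0 = nx/500: 1, 0.73, 0.57, 0.39, 0.27, 0.23, 0.16, 0.12, 0.09
R0 = Σ lx·mx = 0 + 0.146 + 0.171 + 0.117 + 0.108 + 0.069 + 0.064 + 0.048 + 0.018 = 0.741
R0 < 1, so the population is declining.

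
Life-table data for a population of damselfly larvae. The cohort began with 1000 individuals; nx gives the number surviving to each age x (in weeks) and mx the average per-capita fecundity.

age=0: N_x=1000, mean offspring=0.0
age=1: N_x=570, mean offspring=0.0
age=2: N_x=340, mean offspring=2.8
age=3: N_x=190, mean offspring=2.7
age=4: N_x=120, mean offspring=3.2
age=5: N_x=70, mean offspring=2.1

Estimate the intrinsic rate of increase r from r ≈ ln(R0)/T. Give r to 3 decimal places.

lx = nx/n0 = nx/1000: 1, 0.57, 0.34, 0.19, 0.12, 0.07
R0 = Σ lx·mx = 0 + 0 + 0.952 + 0.513 + 0.384 + 0.147 = 1.996
Σ x·lx·mx = 5.714; T = 5.714/1.996 = 2.86273…
r ≈ ln(R0)/T = ln(1.996)/2.86273… = 0.24143… → 0.241

0.241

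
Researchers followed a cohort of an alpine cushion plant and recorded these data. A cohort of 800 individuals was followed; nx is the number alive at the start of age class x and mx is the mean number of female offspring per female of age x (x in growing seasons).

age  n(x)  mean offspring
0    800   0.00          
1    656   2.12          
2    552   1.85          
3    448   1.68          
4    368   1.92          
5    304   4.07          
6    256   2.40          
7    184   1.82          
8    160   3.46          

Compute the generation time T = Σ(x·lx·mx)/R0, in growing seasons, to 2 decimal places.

lx = nx/n0 = nx/800: 1, 0.82, 0.69, 0.56, 0.46, 0.38, 0.32, 0.23, 0.2
lx·mx: 0, 1.7384, 1.2765, 0.9408, 0.8832, 1.5466, 0.768, 0.4186, 0.692 → R0 = 8.2641
x·lx·mx: 0, 1.7384, 2.553, 2.8224, 3.5328, 7.733, 4.608, 2.9302, 5.536 → Σ = 31.4538
T = 31.4538 / 8.2641 = 3.806077… → 3.81

3.81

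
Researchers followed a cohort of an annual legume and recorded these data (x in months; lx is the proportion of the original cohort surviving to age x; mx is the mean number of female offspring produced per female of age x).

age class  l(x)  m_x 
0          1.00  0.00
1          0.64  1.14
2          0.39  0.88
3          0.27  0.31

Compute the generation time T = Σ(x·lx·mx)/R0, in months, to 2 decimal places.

1.44

lx·mx: 0, 0.7296, 0.3432, 0.0837 → R0 = 1.1565
x·lx·mx: 0, 0.7296, 0.6864, 0.2511 → Σ = 1.6671
T = 1.6671 / 1.1565 = 1.441505… → 1.44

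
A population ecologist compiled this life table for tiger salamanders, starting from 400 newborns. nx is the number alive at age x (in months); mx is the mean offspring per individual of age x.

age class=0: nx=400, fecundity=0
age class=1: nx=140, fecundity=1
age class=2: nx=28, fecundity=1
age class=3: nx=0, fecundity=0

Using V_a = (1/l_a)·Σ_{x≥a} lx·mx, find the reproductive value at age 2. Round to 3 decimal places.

1.000

lx = nx/n0 = nx/400: 1, 0.35, 0.07, 0
lx·mx for x ≥ 2: 0.07, 0 → sum = 0.07
V_2 = 0.07 / l_2 = 0.07 / 0.07 = 1 → 1.000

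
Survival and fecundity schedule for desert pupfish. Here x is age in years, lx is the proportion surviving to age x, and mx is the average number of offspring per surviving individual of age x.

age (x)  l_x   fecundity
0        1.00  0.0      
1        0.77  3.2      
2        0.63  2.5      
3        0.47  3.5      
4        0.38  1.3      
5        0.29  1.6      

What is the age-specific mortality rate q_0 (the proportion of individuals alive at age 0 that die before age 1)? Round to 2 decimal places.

0.23

q_0 = (l_0 − l_1) / l_0 = (1 − 0.77) / 1
     = 0.23 / 1 = 0.23 → 0.23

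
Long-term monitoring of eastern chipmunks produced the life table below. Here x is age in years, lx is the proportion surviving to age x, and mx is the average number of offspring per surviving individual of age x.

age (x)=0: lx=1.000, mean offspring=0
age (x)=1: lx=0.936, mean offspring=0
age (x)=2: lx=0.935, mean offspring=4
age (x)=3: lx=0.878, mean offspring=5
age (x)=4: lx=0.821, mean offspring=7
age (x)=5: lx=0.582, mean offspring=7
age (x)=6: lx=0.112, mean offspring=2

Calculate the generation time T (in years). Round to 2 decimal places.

3.60

lx·mx: 0, 0, 3.74, 4.39, 5.747, 4.074, 0.224 → R0 = 18.175
x·lx·mx: 0, 0, 7.48, 13.17, 22.988, 20.37, 1.344 → Σ = 65.352
T = 65.352 / 18.175 = 3.595708… → 3.60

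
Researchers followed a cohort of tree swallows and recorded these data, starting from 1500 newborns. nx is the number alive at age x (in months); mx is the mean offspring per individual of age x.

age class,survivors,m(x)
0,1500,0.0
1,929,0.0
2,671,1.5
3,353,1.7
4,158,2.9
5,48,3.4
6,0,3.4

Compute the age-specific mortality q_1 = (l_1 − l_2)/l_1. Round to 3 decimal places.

lx = nx/n0 = nx/1500: 1, 0.61933…, 0.44733…, 0.23533…, 0.10533…, 0.032, 0
q_1 = (l_1 − l_2) / l_1 = (0.619333… − 0.447333…) / 0.619333…
     = 0.172… / 0.619333… = 0.277718… → 0.278

0.278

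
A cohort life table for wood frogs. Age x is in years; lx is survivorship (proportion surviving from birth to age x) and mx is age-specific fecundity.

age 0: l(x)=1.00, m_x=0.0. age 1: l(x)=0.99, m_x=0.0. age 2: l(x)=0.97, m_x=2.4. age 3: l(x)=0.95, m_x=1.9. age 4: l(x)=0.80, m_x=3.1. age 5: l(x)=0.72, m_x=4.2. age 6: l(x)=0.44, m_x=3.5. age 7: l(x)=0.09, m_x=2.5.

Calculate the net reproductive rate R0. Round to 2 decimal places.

lx·mx by age: 0, 0, 2.328, 1.805, 2.48, 3.024, 1.54, 0.225
R0 = Σ lx·mx = 11.402 → 11.40

11.40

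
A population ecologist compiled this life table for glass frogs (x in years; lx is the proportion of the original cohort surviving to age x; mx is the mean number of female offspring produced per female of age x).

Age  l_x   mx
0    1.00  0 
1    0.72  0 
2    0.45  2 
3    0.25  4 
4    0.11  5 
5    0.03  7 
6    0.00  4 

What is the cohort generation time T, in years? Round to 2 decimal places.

lx·mx: 0, 0, 0.9, 1, 0.55, 0.21, 0 → R0 = 2.66
x·lx·mx: 0, 0, 1.8, 3, 2.2, 1.05, 0 → Σ = 8.05
T = 8.05 / 2.66 = 3.026316… → 3.03

3.03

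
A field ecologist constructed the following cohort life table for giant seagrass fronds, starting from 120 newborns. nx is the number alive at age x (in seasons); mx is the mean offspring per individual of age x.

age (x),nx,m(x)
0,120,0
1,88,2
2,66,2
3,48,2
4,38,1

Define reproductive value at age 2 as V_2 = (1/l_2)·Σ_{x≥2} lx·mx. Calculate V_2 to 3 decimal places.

lx = nx/n0 = nx/120: 1, 0.73333…, 0.55, 0.4, 0.31667…
lx·mx for x ≥ 2: 1.1, 0.8, 0.316667… → sum = 2.216667…
V_2 = 2.216667… / l_2 = 2.216667… / 0.55 = 4.030303… → 4.030

4.030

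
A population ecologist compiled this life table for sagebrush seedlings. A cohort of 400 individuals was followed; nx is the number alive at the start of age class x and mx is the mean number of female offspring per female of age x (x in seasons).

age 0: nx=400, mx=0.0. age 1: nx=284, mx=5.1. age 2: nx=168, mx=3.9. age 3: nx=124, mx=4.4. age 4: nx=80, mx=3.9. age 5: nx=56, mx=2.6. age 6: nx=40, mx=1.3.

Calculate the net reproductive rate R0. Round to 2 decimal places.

lx = nx/n0 = nx/400: 1, 0.71, 0.42, 0.31, 0.2, 0.14, 0.1
lx·mx by age: 0, 3.621, 1.638, 1.364, 0.78, 0.364, 0.13
R0 = Σ lx·mx = 7.897 → 7.90

7.90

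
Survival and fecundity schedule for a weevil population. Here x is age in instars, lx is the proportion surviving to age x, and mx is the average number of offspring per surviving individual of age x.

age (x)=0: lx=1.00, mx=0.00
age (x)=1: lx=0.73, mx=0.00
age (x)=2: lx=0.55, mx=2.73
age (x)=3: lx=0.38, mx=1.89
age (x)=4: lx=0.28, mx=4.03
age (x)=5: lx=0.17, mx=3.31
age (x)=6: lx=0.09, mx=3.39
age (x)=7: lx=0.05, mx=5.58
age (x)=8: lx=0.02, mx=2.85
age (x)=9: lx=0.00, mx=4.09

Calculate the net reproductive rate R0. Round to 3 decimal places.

lx·mx by age: 0, 0, 1.5015, 0.7182, 1.1284, 0.5627, 0.3051, 0.279, 0.057, 0
R0 = Σ lx·mx = 4.5519 → 4.552

4.552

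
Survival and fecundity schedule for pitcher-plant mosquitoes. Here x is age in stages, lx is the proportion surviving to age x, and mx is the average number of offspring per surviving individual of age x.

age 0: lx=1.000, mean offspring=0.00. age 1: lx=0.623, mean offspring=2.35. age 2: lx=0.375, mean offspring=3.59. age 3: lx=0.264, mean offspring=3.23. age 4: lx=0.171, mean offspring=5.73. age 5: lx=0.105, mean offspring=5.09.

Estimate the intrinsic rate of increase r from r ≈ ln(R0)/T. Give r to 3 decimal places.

R0 = Σ lx·mx = 0 + 1.46405 + 1.34625 + 0.85272 + 0.97983 + 0.53445 = 5.1773
Σ x·lx·mx = 13.30628; T = 13.30628/5.1773 = 2.57012…
r ≈ ln(R0)/T = ln(5.1773)/2.57012… = 0.63977… → 0.640

0.640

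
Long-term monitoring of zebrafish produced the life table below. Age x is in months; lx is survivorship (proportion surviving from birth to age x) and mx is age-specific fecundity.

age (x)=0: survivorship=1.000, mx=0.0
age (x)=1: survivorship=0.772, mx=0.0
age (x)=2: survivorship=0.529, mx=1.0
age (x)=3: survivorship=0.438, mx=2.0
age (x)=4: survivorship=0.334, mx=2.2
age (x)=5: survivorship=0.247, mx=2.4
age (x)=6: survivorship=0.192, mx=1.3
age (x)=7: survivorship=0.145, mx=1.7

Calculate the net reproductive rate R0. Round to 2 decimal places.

3.23

lx·mx by age: 0, 0, 0.529, 0.876, 0.7348, 0.5928, 0.2496, 0.2465
R0 = Σ lx·mx = 3.2287 → 3.23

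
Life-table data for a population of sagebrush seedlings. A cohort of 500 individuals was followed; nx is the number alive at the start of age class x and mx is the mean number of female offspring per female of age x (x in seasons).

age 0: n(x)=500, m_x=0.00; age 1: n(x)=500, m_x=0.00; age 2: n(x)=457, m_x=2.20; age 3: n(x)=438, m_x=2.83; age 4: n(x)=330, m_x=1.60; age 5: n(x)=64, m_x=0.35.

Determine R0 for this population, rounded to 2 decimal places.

5.59

lx = nx/n0 = nx/500: 1, 1, 0.914, 0.876, 0.66, 0.128
lx·mx by age: 0, 0, 2.0108, 2.47908, 1.056, 0.0448
R0 = Σ lx·mx = 5.59068 → 5.59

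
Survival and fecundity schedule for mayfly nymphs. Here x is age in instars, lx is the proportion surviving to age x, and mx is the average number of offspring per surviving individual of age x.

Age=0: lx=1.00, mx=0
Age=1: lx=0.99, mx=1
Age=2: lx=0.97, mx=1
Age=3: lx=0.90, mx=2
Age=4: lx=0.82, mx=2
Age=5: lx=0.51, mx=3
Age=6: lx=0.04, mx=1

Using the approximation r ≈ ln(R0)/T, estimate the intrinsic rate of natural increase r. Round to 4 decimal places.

R0 = Σ lx·mx = 0 + 0.99 + 0.97 + 1.8 + 1.64 + 1.53 + 0.04 = 6.97
Σ x·lx·mx = 22.78; T = 22.78/6.97 = 3.26829…
r ≈ ln(R0)/T = ln(6.97)/3.26829… = 0.594076… → 0.5941

0.5941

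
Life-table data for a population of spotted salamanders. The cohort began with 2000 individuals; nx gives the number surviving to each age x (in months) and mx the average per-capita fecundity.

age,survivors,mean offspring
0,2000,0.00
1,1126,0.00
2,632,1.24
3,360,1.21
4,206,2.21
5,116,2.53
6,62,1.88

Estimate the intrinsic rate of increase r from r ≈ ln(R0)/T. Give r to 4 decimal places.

lx = nx/n0 = nx/2000: 1, 0.563, 0.316, 0.18, 0.103, 0.058, 0.031
R0 = Σ lx·mx = 0 + 0 + 0.39184 + 0.2178 + 0.22763 + 0.14674 + 0.05828 = 1.04229
Σ x·lx·mx = 3.43098; T = 3.43098/1.04229 = 3.29177…
r ≈ ln(R0)/T = ln(1.04229)/3.29177… = 0.012583… → 0.0126

0.0126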